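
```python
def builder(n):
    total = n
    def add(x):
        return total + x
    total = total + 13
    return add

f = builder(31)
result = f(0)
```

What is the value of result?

Step 1: builder(31) sets total = 31, then total = 31 + 13 = 44.
Step 2: Closures capture by reference, so add sees total = 44.
Step 3: f(0) returns 44 + 0 = 44

The answer is 44.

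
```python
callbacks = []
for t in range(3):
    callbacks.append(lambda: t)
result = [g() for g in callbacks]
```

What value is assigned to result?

Step 1: All 3 lambdas share the same variable t.
Step 2: After the loop, t = 2.
Step 3: Each call returns 2. result = [2, 2, 2]

The answer is [2, 2, 2].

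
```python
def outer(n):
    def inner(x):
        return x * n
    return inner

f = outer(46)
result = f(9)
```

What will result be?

Step 1: outer(46) creates a closure capturing n = 46.
Step 2: f(9) computes 9 * 46 = 414.
Step 3: result = 414

The answer is 414.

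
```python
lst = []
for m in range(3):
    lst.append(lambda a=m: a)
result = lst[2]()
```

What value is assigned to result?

Step 1: Default argument a=m captures m's value at each iteration.
Step 2: lst[2] captured a = 2 when m was 2.
Step 3: result = 2

The answer is 2.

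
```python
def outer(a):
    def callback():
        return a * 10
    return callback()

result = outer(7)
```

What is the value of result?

Step 1: outer(7) binds parameter a = 7.
Step 2: callback() accesses a = 7 from enclosing scope.
Step 3: result = 7 * 10 = 70

The answer is 70.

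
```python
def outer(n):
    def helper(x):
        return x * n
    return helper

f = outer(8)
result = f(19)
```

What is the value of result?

Step 1: outer(8) creates a closure capturing n = 8.
Step 2: f(19) computes 19 * 8 = 152.
Step 3: result = 152

The answer is 152.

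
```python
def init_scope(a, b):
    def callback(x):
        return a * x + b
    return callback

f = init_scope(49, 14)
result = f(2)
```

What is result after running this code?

Step 1: init_scope(49, 14) captures a = 49, b = 14.
Step 2: f(2) computes 49 * 2 + 14 = 112.
Step 3: result = 112

The answer is 112.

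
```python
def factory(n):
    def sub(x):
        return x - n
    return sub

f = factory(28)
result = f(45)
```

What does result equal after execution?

Step 1: factory(28) creates a closure capturing n = 28.
Step 2: f(45) computes 45 - 28 = 17.
Step 3: result = 17

The answer is 17.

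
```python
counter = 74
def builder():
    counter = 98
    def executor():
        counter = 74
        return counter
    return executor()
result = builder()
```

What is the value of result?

Step 1: Three scopes define counter: global (74), builder (98), executor (74).
Step 2: executor() has its own local counter = 74, which shadows both enclosing and global.
Step 3: result = 74 (local wins in LEGB)

The answer is 74.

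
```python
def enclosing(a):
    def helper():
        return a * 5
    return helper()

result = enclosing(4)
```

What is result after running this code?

Step 1: enclosing(4) binds parameter a = 4.
Step 2: helper() accesses a = 4 from enclosing scope.
Step 3: result = 4 * 5 = 20

The answer is 20.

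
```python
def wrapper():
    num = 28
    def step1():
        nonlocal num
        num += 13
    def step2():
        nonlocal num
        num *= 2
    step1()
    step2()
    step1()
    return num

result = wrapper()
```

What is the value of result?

Step 1: num = 28.
Step 2: step1(): num = 28 + 13 = 41.
Step 3: step2(): num = 41 * 2 = 82.
Step 4: step1(): num = 82 + 13 = 95. result = 95

The answer is 95.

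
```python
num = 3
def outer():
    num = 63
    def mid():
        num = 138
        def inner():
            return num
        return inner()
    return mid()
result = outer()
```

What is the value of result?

Step 1: Three levels of shadowing: global 3, outer 63, mid 138.
Step 2: inner() finds num = 138 in enclosing mid() scope.
Step 3: result = 138

The answer is 138.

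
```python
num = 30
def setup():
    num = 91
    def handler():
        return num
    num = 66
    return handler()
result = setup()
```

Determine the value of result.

Step 1: setup() sets num = 91, then later num = 66.
Step 2: handler() is called after num is reassigned to 66. Closures capture variables by reference, not by value.
Step 3: result = 66

The answer is 66.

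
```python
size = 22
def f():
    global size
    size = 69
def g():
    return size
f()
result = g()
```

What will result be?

Step 1: size = 22.
Step 2: f() sets global size = 69.
Step 3: g() reads global size = 69. result = 69

The answer is 69.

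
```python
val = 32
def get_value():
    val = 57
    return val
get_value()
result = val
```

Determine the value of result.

Step 1: val = 32 globally.
Step 2: get_value() creates a LOCAL val = 57 (no global keyword!).
Step 3: The global val is unchanged. result = 32

The answer is 32.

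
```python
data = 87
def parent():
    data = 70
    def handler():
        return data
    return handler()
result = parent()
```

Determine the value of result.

Step 1: data = 87 globally, but parent() defines data = 70 locally.
Step 2: handler() looks up data. Not in local scope, so checks enclosing scope (parent) and finds data = 70.
Step 3: result = 70

The answer is 70.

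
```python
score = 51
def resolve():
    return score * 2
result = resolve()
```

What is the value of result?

Step 1: score = 51 is defined globally.
Step 2: resolve() looks up score from global scope = 51, then computes 51 * 2 = 102.
Step 3: result = 102

The answer is 102.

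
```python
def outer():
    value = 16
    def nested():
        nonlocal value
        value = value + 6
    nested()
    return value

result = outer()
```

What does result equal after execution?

Step 1: outer() sets value = 16.
Step 2: nested() uses nonlocal to modify value in outer's scope: value = 16 + 6 = 22.
Step 3: outer() returns the modified value = 22

The answer is 22.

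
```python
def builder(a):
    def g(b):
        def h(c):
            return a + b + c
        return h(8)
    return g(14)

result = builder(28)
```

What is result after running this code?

Step 1: a = 28, b = 14, c = 8 across three nested scopes.
Step 2: h() accesses all three via LEGB rule.
Step 3: result = 28 + 14 + 8 = 50

The answer is 50.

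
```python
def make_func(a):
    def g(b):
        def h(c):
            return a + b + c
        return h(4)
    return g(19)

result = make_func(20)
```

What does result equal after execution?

Step 1: a = 20, b = 19, c = 4 across three nested scopes.
Step 2: h() accesses all three via LEGB rule.
Step 3: result = 20 + 19 + 4 = 43

The answer is 43.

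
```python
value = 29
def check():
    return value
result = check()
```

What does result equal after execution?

Step 1: value = 29 is defined in the global scope.
Step 2: check() looks up value. No local value exists, so Python checks the global scope via LEGB rule and finds value = 29.
Step 3: result = 29

The answer is 29.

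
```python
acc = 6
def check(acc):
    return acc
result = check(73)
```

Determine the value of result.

Step 1: Global acc = 6.
Step 2: check(73) takes parameter acc = 73, which shadows the global.
Step 3: result = 73

The answer is 73.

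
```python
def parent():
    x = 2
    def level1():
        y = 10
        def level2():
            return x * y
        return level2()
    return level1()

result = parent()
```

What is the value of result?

Step 1: x = 2 in parent. y = 10 in level1.
Step 2: level2() reads x = 2 and y = 10 from enclosing scopes.
Step 3: result = 2 * 10 = 20

The answer is 20.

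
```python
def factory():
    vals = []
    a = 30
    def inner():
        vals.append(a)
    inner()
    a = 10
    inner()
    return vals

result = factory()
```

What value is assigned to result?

Step 1: a = 30. inner() appends current a to vals.
Step 2: First inner(): appends 30. Then a = 10.
Step 3: Second inner(): appends 10 (closure sees updated a). result = [30, 10]

The answer is [30, 10].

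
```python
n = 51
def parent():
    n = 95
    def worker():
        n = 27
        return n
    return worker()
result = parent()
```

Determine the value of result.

Step 1: Three scopes define n: global (51), parent (95), worker (27).
Step 2: worker() has its own local n = 27, which shadows both enclosing and global.
Step 3: result = 27 (local wins in LEGB)

The answer is 27.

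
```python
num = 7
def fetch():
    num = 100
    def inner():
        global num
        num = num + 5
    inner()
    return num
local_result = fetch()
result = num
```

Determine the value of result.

Step 1: Global num = 7. fetch() creates local num = 100.
Step 2: inner() declares global num and adds 5: global num = 7 + 5 = 12.
Step 3: fetch() returns its local num = 100 (unaffected by inner).
Step 4: result = global num = 12

The answer is 12.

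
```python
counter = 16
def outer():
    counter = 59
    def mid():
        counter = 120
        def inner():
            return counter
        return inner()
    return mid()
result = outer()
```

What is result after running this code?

Step 1: Three levels of shadowing: global 16, outer 59, mid 120.
Step 2: inner() finds counter = 120 in enclosing mid() scope.
Step 3: result = 120

The answer is 120.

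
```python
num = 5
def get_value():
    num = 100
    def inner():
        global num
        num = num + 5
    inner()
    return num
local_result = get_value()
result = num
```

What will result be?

Step 1: Global num = 5. get_value() creates local num = 100.
Step 2: inner() declares global num and adds 5: global num = 5 + 5 = 10.
Step 3: get_value() returns its local num = 100 (unaffected by inner).
Step 4: result = global num = 10

The answer is 10.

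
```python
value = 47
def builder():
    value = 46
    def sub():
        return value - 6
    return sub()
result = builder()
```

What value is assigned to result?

Step 1: builder() shadows global value with value = 46.
Step 2: sub() finds value = 46 in enclosing scope, computes 46 - 6 = 40.
Step 3: result = 40

The answer is 40.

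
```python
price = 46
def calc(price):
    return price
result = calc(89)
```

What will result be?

Step 1: Global price = 46.
Step 2: calc(89) takes parameter price = 89, which shadows the global.
Step 3: result = 89

The answer is 89.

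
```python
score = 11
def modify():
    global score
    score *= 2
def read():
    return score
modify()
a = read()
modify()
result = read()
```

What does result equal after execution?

Step 1: score = 11.
Step 2: First modify(): score = 11 * 2 = 22.
Step 3: Second modify(): score = 22 * 2 = 44.
Step 4: read() returns 44

The answer is 44.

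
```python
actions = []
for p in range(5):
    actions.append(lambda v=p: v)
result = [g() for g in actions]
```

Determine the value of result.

Step 1: Default arg v=p captures p at each iteration.
Step 2: Each lambda has its own default: 0, 1, ..., 4.
Step 3: result = [0, 1, 2, 3, 4]

The answer is [0, 1, 2, 3, 4].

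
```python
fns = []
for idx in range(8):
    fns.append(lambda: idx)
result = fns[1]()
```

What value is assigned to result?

Step 1: The loop creates 8 lambdas, all referencing the same variable idx.
Step 2: After the loop, idx = 7 (final value).
Step 3: fns[1]() looks up idx at call time and finds 7. This is the late binding gotcha. result = 7

The answer is 7.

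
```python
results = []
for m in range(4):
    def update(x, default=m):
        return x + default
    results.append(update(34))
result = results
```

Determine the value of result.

Step 1: Default argument default=m is evaluated at function definition time.
Step 2: Each iteration creates update with default = current m value.
Step 3: update(34) returns 34 + default. results = [34, 35, 36, 37]

The answer is [34, 35, 36, 37].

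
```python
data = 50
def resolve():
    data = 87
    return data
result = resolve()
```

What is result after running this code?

Step 1: Global data = 50.
Step 2: resolve() creates local data = 87, shadowing the global.
Step 3: Returns local data = 87. result = 87

The answer is 87.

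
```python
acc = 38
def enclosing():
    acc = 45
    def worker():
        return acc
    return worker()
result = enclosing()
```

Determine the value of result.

Step 1: acc = 38 globally, but enclosing() defines acc = 45 locally.
Step 2: worker() looks up acc. Not in local scope, so checks enclosing scope (enclosing) and finds acc = 45.
Step 3: result = 45

The answer is 45.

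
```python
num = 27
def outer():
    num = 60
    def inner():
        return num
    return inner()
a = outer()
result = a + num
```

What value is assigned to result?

Step 1: outer() has local num = 60. inner() reads from enclosing.
Step 2: outer() returns 60. Global num = 27 unchanged.
Step 3: result = 60 + 27 = 87

The answer is 87.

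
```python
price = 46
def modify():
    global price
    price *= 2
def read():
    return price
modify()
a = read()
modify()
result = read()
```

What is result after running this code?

Step 1: price = 46.
Step 2: First modify(): price = 46 * 2 = 92.
Step 3: Second modify(): price = 92 * 2 = 184.
Step 4: read() returns 184

The answer is 184.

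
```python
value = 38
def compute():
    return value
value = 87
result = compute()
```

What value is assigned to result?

Step 1: value is first set to 38, then reassigned to 87.
Step 2: compute() is called after the reassignment, so it looks up the current global value = 87.
Step 3: result = 87

The answer is 87.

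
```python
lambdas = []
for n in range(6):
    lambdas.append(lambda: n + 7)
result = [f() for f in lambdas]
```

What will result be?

Step 1: All lambdas capture n by reference. After the loop, n = 5.
Step 2: Each call returns 5 + 7 = 12.
Step 3: result = [12, 12, 12, 12, 12, 12]

The answer is [12, 12, 12, 12, 12, 12].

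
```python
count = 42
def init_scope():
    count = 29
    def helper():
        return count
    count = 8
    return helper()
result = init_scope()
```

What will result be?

Step 1: init_scope() sets count = 29, then later count = 8.
Step 2: helper() is called after count is reassigned to 8. Closures capture variables by reference, not by value.
Step 3: result = 8

The answer is 8.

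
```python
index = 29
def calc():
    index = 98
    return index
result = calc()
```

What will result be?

Step 1: Global index = 29.
Step 2: calc() creates local index = 98, shadowing the global.
Step 3: Returns local index = 98. result = 98

The answer is 98.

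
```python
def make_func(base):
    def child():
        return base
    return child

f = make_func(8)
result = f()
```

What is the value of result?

Step 1: make_func(8) creates closure capturing base = 8.
Step 2: f() returns the captured base = 8.
Step 3: result = 8

The answer is 8.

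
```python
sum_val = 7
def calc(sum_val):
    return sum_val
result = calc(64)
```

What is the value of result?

Step 1: Global sum_val = 7.
Step 2: calc(64) takes parameter sum_val = 64, which shadows the global.
Step 3: result = 64

The answer is 64.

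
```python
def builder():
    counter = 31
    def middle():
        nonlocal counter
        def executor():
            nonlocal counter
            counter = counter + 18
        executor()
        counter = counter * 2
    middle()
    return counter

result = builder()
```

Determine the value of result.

Step 1: counter = 31.
Step 2: executor() adds 18: counter = 31 + 18 = 49.
Step 3: middle() doubles: counter = 49 * 2 = 98.
Step 4: result = 98

The answer is 98.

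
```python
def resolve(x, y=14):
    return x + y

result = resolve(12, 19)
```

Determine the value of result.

Step 1: resolve(12, 19) overrides default y with 19.
Step 2: Returns 12 + 19 = 31.
Step 3: result = 31

The answer is 31.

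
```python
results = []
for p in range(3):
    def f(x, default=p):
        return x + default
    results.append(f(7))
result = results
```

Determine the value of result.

Step 1: Default argument default=p is evaluated at function definition time.
Step 2: Each iteration creates f with default = current p value.
Step 3: f(7) returns 7 + default. results = [7, 8, 9]

The answer is [7, 8, 9].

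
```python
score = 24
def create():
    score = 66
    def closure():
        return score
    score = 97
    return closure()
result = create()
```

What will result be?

Step 1: create() sets score = 66, then later score = 97.
Step 2: closure() is called after score is reassigned to 97. Closures capture variables by reference, not by value.
Step 3: result = 97

The answer is 97.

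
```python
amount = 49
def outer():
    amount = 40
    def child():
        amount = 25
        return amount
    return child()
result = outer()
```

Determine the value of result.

Step 1: Three scopes define amount: global (49), outer (40), child (25).
Step 2: child() has its own local amount = 25, which shadows both enclosing and global.
Step 3: result = 25 (local wins in LEGB)

The answer is 25.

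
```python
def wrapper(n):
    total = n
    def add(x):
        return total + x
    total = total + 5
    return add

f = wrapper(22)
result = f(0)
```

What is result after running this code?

Step 1: wrapper(22) sets total = 22, then total = 22 + 5 = 27.
Step 2: Closures capture by reference, so add sees total = 27.
Step 3: f(0) returns 27 + 0 = 27

The answer is 27.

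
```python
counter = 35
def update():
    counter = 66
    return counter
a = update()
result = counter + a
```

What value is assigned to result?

Step 1: Global counter = 35. update() returns local counter = 66.
Step 2: a = 66. Global counter still = 35.
Step 3: result = 35 + 66 = 101

The answer is 101.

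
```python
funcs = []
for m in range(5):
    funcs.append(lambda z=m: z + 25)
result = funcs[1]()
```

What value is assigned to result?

Step 1: Default argument z=m captures m's value at definition time.
Step 2: funcs[1] was defined when m = 1, so z defaults to 1.
Step 3: result = 1 + 25 = 26 (default arg fixes the late binding issue)

The answer is 26.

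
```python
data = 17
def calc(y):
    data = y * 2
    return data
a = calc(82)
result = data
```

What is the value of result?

Step 1: Global data = 17.
Step 2: calc(82) creates local data = 82 * 2 = 164.
Step 3: Global data unchanged because no global keyword. result = 17

The answer is 17.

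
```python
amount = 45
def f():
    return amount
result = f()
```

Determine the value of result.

Step 1: amount = 45 is defined in the global scope.
Step 2: f() looks up amount. No local amount exists, so Python checks the global scope via LEGB rule and finds amount = 45.
Step 3: result = 45

The answer is 45.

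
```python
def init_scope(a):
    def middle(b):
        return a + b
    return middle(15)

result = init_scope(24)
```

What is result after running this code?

Step 1: init_scope(24) passes a = 24.
Step 2: middle(15) has b = 15, reads a = 24 from enclosing.
Step 3: result = 24 + 15 = 39

The answer is 39.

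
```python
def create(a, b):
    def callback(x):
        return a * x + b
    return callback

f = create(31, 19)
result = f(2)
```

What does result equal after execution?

Step 1: create(31, 19) captures a = 31, b = 19.
Step 2: f(2) computes 31 * 2 + 19 = 81.
Step 3: result = 81

The answer is 81.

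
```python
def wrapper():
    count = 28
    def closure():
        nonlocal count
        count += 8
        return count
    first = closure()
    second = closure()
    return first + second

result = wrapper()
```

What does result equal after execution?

Step 1: count starts at 28.
Step 2: First call: count = 28 + 8 = 36, returns 36.
Step 3: Second call: count = 36 + 8 = 44, returns 44.
Step 4: result = 36 + 44 = 80

The answer is 80.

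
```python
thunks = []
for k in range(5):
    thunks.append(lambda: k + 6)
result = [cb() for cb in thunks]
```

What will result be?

Step 1: All lambdas capture k by reference. After the loop, k = 4.
Step 2: Each call returns 4 + 6 = 10.
Step 3: result = [10, 10, 10, 10, 10]

The answer is [10, 10, 10, 10, 10].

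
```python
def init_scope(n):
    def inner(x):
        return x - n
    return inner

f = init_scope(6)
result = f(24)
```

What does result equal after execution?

Step 1: init_scope(6) creates a closure capturing n = 6.
Step 2: f(24) computes 24 - 6 = 18.
Step 3: result = 18

The answer is 18.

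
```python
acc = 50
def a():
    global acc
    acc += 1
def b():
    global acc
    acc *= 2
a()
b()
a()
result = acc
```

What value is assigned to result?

Step 1: acc = 50.
Step 2: a(): acc = 50 + 1 = 51.
Step 3: b(): acc = 51 * 2 = 102.
Step 4: a(): acc = 102 + 1 = 103

The answer is 103.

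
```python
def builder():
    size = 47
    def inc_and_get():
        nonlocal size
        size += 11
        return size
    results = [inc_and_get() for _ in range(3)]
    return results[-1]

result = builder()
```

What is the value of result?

Step 1: size = 47.
Step 2: Three calls to inc_and_get(), each adding 11.
Step 3: Last value = 47 + 11 * 3 = 80

The answer is 80.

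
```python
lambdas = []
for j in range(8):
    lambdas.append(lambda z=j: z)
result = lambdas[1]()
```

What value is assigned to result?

Step 1: Default argument z=j captures j's value at each iteration.
Step 2: lambdas[1] captured z = 1 when j was 1.
Step 3: result = 1

The answer is 1.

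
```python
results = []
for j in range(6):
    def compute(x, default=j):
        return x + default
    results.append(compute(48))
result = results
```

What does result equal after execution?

Step 1: Default argument default=j is evaluated at function definition time.
Step 2: Each iteration creates compute with default = current j value.
Step 3: compute(48) returns 48 + default. results = [48, 49, 50, 51, 52, 53]

The answer is [48, 49, 50, 51, 52, 53].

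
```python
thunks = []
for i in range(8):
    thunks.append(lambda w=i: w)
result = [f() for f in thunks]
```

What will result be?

Step 1: Default arg w=i captures i at each iteration.
Step 2: Each lambda has its own default: 0, 1, ..., 7.
Step 3: result = [0, 1, 2, 3, 4, 5, 6, 7]

The answer is [0, 1, 2, 3, 4, 5, 6, 7].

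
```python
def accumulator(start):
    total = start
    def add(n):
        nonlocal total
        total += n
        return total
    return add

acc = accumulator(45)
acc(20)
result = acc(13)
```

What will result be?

Step 1: accumulator(45) creates closure with total = 45.
Step 2: First acc(20): total = 45 + 20 = 65.
Step 3: Second acc(13): total = 65 + 13 = 78. result = 78

The answer is 78.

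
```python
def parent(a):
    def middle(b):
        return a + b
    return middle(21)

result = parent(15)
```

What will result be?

Step 1: parent(15) passes a = 15.
Step 2: middle(21) has b = 21, reads a = 15 from enclosing.
Step 3: result = 15 + 21 = 36

The answer is 36.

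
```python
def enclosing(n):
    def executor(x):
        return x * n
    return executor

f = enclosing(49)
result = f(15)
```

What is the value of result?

Step 1: enclosing(49) creates a closure capturing n = 49.
Step 2: f(15) computes 15 * 49 = 735.
Step 3: result = 735

The answer is 735.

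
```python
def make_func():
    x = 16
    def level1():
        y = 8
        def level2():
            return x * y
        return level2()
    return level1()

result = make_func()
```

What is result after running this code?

Step 1: x = 16 in make_func. y = 8 in level1.
Step 2: level2() reads x = 16 and y = 8 from enclosing scopes.
Step 3: result = 16 * 8 = 128

The answer is 128.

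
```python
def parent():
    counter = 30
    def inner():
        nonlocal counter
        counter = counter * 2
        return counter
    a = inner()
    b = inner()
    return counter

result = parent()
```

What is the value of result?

Step 1: counter starts at 30.
Step 2: First inner(): counter = 30 * 2 = 60.
Step 3: Second inner(): counter = 60 * 2 = 120.
Step 4: result = 120

The answer is 120.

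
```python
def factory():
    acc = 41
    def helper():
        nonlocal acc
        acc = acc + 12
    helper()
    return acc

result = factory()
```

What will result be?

Step 1: factory() sets acc = 41.
Step 2: helper() uses nonlocal to modify acc in factory's scope: acc = 41 + 12 = 53.
Step 3: factory() returns the modified acc = 53

The answer is 53.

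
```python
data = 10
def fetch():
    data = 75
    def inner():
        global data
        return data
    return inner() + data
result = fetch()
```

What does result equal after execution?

Step 1: Global data = 10. fetch() shadows with local data = 75.
Step 2: inner() uses global keyword, so inner() returns global data = 10.
Step 3: fetch() returns 10 + 75 = 85

The answer is 85.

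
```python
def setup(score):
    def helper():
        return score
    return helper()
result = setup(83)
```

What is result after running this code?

Step 1: setup(83) binds parameter score = 83.
Step 2: helper() looks up score in enclosing scope and finds the parameter score = 83.
Step 3: result = 83

The answer is 83.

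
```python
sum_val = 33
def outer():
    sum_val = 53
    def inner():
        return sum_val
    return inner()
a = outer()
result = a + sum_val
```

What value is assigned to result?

Step 1: outer() has local sum_val = 53. inner() reads from enclosing.
Step 2: outer() returns 53. Global sum_val = 33 unchanged.
Step 3: result = 53 + 33 = 86

The answer is 86.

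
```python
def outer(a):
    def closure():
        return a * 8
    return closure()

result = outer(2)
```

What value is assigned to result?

Step 1: outer(2) binds parameter a = 2.
Step 2: closure() accesses a = 2 from enclosing scope.
Step 3: result = 2 * 8 = 16

The answer is 16.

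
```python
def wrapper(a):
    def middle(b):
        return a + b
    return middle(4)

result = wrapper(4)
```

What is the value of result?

Step 1: wrapper(4) passes a = 4.
Step 2: middle(4) has b = 4, reads a = 4 from enclosing.
Step 3: result = 4 + 4 = 8

The answer is 8.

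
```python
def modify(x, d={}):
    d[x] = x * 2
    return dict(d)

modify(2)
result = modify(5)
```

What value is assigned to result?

Step 1: Mutable default dict is shared across calls.
Step 2: First call adds 2: 4. Second call adds 5: 10.
Step 3: result = {2: 4, 5: 10}

The answer is {2: 4, 5: 10}.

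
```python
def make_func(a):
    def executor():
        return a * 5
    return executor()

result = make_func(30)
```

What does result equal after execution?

Step 1: make_func(30) binds parameter a = 30.
Step 2: executor() accesses a = 30 from enclosing scope.
Step 3: result = 30 * 5 = 150

The answer is 150.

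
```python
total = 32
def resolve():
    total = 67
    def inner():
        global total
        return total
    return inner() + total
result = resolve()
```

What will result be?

Step 1: Global total = 32. resolve() shadows with local total = 67.
Step 2: inner() uses global keyword, so inner() returns global total = 32.
Step 3: resolve() returns 32 + 67 = 99

The answer is 99.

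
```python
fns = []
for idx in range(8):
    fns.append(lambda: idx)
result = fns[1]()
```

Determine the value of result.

Step 1: The loop creates 8 lambdas, all referencing the same variable idx.
Step 2: After the loop, idx = 7 (final value).
Step 3: fns[1]() looks up idx at call time and finds 7. This is the late binding gotcha. result = 7

The answer is 7.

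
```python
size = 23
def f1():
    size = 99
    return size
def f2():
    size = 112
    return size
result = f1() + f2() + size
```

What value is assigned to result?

Step 1: Each function shadows global size with its own local.
Step 2: f1() returns 99, f2() returns 112.
Step 3: Global size = 23 is unchanged. result = 99 + 112 + 23 = 234

The answer is 234.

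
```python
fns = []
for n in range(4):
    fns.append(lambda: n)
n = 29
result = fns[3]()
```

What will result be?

Step 1: Lambdas capture the variable n by reference, not by value.
Step 2: After the loop, n is reassigned to 29.
Step 3: fns[3]() looks up the current n = 29. result = 29

The answer is 29.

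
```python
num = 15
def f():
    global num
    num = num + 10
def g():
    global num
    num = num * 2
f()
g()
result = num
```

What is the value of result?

Step 1: num = 15.
Step 2: f() adds 10: num = 15 + 10 = 25.
Step 3: g() doubles: num = 25 * 2 = 50.
Step 4: result = 50

The answer is 50.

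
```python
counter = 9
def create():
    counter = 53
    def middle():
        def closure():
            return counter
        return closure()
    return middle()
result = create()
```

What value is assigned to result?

Step 1: create() defines counter = 53. middle() and closure() have no local counter.
Step 2: closure() checks local (none), enclosing middle() (none), enclosing create() and finds counter = 53.
Step 3: result = 53

The answer is 53.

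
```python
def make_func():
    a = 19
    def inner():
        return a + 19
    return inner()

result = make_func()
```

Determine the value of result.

Step 1: make_func() defines a = 19.
Step 2: inner() reads a = 19 from enclosing scope, returns 19 + 19 = 38.
Step 3: result = 38

The answer is 38.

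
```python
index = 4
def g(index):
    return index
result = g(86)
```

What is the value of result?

Step 1: Global index = 4.
Step 2: g(86) takes parameter index = 86, which shadows the global.
Step 3: result = 86

The answer is 86.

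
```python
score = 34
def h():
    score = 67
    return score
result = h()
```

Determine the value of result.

Step 1: Global score = 34.
Step 2: h() creates local score = 67, shadowing the global.
Step 3: Returns local score = 67. result = 67

The answer is 67.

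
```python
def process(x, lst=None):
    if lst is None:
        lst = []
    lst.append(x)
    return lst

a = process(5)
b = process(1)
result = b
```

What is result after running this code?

Step 1: None default with guard creates a NEW list each call.
Step 2: a = [5] (fresh list). b = [1] (another fresh list).
Step 3: result = [1] (this is the fix for mutable default)

The answer is [1].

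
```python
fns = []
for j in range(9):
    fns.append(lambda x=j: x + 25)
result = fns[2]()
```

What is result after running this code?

Step 1: Default argument x=j captures j's value at definition time.
Step 2: fns[2] was defined when j = 2, so x defaults to 2.
Step 3: result = 2 + 25 = 27 (default arg fixes the late binding issue)

The answer is 27.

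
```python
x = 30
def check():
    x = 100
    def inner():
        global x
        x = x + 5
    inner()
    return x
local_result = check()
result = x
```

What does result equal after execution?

Step 1: Global x = 30. check() creates local x = 100.
Step 2: inner() declares global x and adds 5: global x = 30 + 5 = 35.
Step 3: check() returns its local x = 100 (unaffected by inner).
Step 4: result = global x = 35

The answer is 35.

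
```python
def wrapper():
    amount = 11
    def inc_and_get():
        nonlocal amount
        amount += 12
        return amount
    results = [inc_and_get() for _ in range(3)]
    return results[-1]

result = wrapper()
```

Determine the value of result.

Step 1: amount = 11.
Step 2: Three calls to inc_and_get(), each adding 12.
Step 3: Last value = 11 + 12 * 3 = 47

The answer is 47.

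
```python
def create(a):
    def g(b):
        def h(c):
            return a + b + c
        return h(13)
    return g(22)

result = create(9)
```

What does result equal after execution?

Step 1: a = 9, b = 22, c = 13 across three nested scopes.
Step 2: h() accesses all three via LEGB rule.
Step 3: result = 9 + 22 + 13 = 44

The answer is 44.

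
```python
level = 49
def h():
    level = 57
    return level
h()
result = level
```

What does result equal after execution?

Step 1: Global level = 49.
Step 2: h() creates local level = 57 (shadow, not modification).
Step 3: After h() returns, global level is unchanged. result = 49

The answer is 49.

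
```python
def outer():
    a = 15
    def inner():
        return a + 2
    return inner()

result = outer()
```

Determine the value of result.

Step 1: outer() defines a = 15.
Step 2: inner() reads a = 15 from enclosing scope, returns 15 + 2 = 17.
Step 3: result = 17

The answer is 17.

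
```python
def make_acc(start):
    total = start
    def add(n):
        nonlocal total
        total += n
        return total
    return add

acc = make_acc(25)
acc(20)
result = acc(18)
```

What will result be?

Step 1: make_acc(25) creates closure with total = 25.
Step 2: First acc(20): total = 25 + 20 = 45.
Step 3: Second acc(18): total = 45 + 18 = 63. result = 63

The answer is 63.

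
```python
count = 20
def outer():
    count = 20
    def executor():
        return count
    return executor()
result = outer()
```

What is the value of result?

Step 1: count = 20 globally, but outer() defines count = 20 locally.
Step 2: executor() looks up count. Not in local scope, so checks enclosing scope (outer) and finds count = 20.
Step 3: result = 20

The answer is 20.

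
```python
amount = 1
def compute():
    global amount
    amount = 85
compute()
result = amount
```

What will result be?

Step 1: amount = 1 globally.
Step 2: compute() declares global amount and sets it to 85.
Step 3: After compute(), global amount = 85. result = 85

The answer is 85.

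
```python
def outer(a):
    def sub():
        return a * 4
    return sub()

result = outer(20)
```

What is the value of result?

Step 1: outer(20) binds parameter a = 20.
Step 2: sub() accesses a = 20 from enclosing scope.
Step 3: result = 20 * 4 = 80

The answer is 80.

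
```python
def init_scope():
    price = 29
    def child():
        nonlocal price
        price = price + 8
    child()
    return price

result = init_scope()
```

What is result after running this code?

Step 1: init_scope() sets price = 29.
Step 2: child() uses nonlocal to modify price in init_scope's scope: price = 29 + 8 = 37.
Step 3: init_scope() returns the modified price = 37

The answer is 37.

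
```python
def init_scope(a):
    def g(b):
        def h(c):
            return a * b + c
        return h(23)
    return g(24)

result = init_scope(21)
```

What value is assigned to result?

Step 1: a = 21, b = 24, c = 23.
Step 2: h() computes a * b + c = 21 * 24 + 23 = 527.
Step 3: result = 527

The answer is 527.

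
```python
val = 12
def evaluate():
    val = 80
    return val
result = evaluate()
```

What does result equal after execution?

Step 1: Global val = 12.
Step 2: evaluate() creates local val = 80, shadowing the global.
Step 3: Returns local val = 80. result = 80

The answer is 80.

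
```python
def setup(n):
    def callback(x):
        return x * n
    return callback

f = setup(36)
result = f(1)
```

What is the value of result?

Step 1: setup(36) creates a closure capturing n = 36.
Step 2: f(1) computes 1 * 36 = 36.
Step 3: result = 36

The answer is 36.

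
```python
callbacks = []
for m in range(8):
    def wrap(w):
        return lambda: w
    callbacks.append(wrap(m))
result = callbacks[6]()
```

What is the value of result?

Step 1: wrap(m) creates a new scope capturing w = m at call time.
Step 2: callbacks[6] = wrap(6), so its lambda captures w = 6.
Step 3: result = 6 (closure factory fixes late binding)

The answer is 6.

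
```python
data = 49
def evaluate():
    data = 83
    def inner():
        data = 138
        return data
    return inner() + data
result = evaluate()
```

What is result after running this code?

Step 1: evaluate() has local data = 83. inner() has local data = 138.
Step 2: inner() returns its local data = 138.
Step 3: evaluate() returns 138 + its own data (83) = 221

The answer is 221.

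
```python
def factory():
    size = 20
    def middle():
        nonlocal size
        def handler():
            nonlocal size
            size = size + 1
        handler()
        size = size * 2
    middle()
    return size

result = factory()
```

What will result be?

Step 1: size = 20.
Step 2: handler() adds 1: size = 20 + 1 = 21.
Step 3: middle() doubles: size = 21 * 2 = 42.
Step 4: result = 42

The answer is 42.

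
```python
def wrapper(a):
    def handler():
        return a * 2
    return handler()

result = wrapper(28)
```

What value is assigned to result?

Step 1: wrapper(28) binds parameter a = 28.
Step 2: handler() accesses a = 28 from enclosing scope.
Step 3: result = 28 * 2 = 56

The answer is 56.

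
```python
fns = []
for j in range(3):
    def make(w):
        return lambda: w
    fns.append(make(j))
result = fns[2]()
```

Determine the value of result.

Step 1: make(j) creates a new scope capturing w = j at call time.
Step 2: fns[2] = make(2), so its lambda captures w = 2.
Step 3: result = 2 (closure factory fixes late binding)

The answer is 2.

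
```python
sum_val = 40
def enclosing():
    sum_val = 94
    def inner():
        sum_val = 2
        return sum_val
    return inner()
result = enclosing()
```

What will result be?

Step 1: Three scopes define sum_val: global (40), enclosing (94), inner (2).
Step 2: inner() has its own local sum_val = 2, which shadows both enclosing and global.
Step 3: result = 2 (local wins in LEGB)

The answer is 2.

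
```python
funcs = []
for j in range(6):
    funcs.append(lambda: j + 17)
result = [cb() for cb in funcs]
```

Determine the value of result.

Step 1: All lambdas capture j by reference. After the loop, j = 5.
Step 2: Each call returns 5 + 17 = 22.
Step 3: result = [22, 22, 22, 22, 22, 22]

The answer is [22, 22, 22, 22, 22, 22].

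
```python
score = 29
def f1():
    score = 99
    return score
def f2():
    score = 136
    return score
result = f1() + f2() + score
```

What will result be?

Step 1: Each function shadows global score with its own local.
Step 2: f1() returns 99, f2() returns 136.
Step 3: Global score = 29 is unchanged. result = 99 + 136 + 29 = 264

The answer is 264.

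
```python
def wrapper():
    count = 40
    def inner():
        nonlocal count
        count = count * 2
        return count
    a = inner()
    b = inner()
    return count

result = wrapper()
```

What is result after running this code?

Step 1: count starts at 40.
Step 2: First inner(): count = 40 * 2 = 80.
Step 3: Second inner(): count = 80 * 2 = 160.
Step 4: result = 160

The answer is 160.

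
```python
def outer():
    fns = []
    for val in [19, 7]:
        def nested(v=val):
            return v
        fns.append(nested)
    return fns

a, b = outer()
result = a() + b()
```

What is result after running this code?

Step 1: Default argument v=val captures val at each iteration.
Step 2: a() returns 19 (captured at first iteration), b() returns 7 (captured at second).
Step 3: result = 19 + 7 = 26

The answer is 26.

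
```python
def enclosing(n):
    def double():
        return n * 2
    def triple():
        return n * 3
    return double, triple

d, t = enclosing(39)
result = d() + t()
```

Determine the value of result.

Step 1: Both closures capture the same n = 39.
Step 2: d() = 39 * 2 = 78, t() = 39 * 3 = 117.
Step 3: result = 78 + 117 = 195

The answer is 195.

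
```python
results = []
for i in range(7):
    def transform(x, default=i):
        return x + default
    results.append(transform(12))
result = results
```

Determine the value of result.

Step 1: Default argument default=i is evaluated at function definition time.
Step 2: Each iteration creates transform with default = current i value.
Step 3: transform(12) returns 12 + default. results = [12, 13, 14, 15, 16, 17, 18]

The answer is [12, 13, 14, 15, 16, 17, 18].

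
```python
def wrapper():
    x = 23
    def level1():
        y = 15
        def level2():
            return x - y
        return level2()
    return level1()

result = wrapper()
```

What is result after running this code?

Step 1: x = 23 in wrapper. y = 15 in level1.
Step 2: level2() reads x = 23 and y = 15 from enclosing scopes.
Step 3: result = 23 - 15 = 8

The answer is 8.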